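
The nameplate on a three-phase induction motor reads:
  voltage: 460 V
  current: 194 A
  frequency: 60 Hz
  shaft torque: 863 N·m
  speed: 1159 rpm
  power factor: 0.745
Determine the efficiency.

91.0 %

ω = 2π × 1159/60 = 121.4 rad/s; P_out = τω = 863 × 121.4 = 104768 W
P_in = √3·V_L·I_L·cosφ = 1.732 × 460 × 194 × 0.745 = 115150 W
η = P_out / P_in = 104768 / 115150 = 0.910 = 91.0%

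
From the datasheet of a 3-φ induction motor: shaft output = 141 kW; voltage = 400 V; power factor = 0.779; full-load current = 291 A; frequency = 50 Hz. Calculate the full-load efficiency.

P_out = 141 kW = 141000 W
P_in = √3·V_L·I_L·cosφ = 1.732 × 400 × 291 × 0.779 = 157050 W
η = P_out / P_in = 141000 / 157050 = 0.898 = 89.8%

89.8 %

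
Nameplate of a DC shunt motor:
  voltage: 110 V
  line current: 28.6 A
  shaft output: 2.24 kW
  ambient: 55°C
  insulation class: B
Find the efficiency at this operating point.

P_out = 2.24 kW = 2240 W
P_in = V·I = 110 × 28.6 = 3146 W
η = P_out / P_in = 2240 / 3146 = 0.712 = 71.2%

71.2 %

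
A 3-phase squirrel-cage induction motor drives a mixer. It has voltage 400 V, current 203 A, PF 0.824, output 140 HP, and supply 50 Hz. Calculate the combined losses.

11400 W

P_in = √3·V·I·cosφ = 1.732×400×203×0.824 = 115886 W
P_out = 140×746 = 104440 W
Losses = P_in − P_out = 115886 − 104440 = 11446 W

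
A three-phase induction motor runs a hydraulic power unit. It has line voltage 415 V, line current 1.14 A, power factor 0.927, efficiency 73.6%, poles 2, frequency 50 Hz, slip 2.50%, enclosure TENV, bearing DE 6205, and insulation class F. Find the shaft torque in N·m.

P_in = √3·V·I·cosφ = 1.732 × 415 × 1.14 × 0.927 = 760 W
P_out = η·P_in = 0.736 × 760 = 559 W
n_s = 120×50/2 = 3000 rpm; n = 3000×(1−0.025) = 2925 rpm
ω = 2π×2925/60 = 306.3 rad/s
τ = P_out/ω = 559/306.3 = 1.83 N·m

1.83 N·m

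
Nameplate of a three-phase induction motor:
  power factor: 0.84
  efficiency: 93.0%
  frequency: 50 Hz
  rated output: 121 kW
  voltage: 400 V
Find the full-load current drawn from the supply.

224 A

P_out = 121 kW = 121000 W
P_in = P_out / η = 121000 / 0.930 = 130108 W
I_L = P_in / (√3·V_L·cosφ) = 130108 / (1.732 × 400 × 0.84) = 224 A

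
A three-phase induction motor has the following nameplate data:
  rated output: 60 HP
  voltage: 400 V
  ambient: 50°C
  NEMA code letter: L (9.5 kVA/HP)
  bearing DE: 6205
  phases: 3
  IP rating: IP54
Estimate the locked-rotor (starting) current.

S_LR = 9.5 × 60 = 570 kVA
I_LR = S_LR/(√3·V_L) = 570000/(1.732×400) = 823 A

823 A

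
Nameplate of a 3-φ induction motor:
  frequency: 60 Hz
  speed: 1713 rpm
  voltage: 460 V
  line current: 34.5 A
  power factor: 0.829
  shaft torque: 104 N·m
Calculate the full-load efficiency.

81.9 %

ω = 2π × 1713/60 = 179.4 rad/s; P_out = τω = 104 × 179.4 = 18658 W
P_in = √3·V_L·I_L·cosφ = 1.732 × 460 × 34.5 × 0.829 = 22787 W
η = P_out / P_in = 18658 / 22787 = 0.819 = 81.9%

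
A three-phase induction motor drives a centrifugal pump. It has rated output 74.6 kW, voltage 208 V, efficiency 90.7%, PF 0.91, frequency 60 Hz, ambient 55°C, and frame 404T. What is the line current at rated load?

251 A

P_out = 74.6 kW = 74600 W
P_in = P_out / η = 74600 / 0.907 = 82249 W
I_L = P_in / (√3·V_L·cosφ) = 82249 / (1.732 × 208 × 0.91) = 251 A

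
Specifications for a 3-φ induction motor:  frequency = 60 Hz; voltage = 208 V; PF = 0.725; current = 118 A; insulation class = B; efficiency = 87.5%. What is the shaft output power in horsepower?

P_in = √3·V·I·cosφ = 1.732 × 208 × 118 × 0.725 = 30820 W
P_out = η·P_in = 0.875 × 30820 = 26968 W
= 26968/746 = 36.2 HP

36.2 HP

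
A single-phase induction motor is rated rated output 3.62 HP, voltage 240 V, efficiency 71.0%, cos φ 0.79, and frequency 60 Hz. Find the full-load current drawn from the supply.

P_out = 3.62 × 746 = 2701 W
P_in = P_out / η = 2701 / 0.710 = 3804 W
I = P_in / (V·cosφ) = 3804 / (240 × 0.79) = 20.1 A

20.1 A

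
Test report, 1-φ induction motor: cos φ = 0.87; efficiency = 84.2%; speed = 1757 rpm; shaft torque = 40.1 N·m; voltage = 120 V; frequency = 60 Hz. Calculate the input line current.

83.9 A

ω = 2π×1757/60 = 184 rad/s; P_out = τω = 40.1 × 184 = 7378 W
P_in = P_out / η = 7378 / 0.842 = 8762 W
I = P_in / (V·cosφ) = 8762 / (120 × 0.87) = 83.9 A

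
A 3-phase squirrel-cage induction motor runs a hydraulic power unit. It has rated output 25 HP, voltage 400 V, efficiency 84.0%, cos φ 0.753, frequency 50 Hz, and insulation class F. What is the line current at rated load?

P_out = 25 × 746 = 18650 W
P_in = P_out / η = 18650 / 0.840 = 22202 W
I_L = P_in / (√3·V_L·cosφ) = 22202 / (1.732 × 400 × 0.753) = 42.6 A

42.6 A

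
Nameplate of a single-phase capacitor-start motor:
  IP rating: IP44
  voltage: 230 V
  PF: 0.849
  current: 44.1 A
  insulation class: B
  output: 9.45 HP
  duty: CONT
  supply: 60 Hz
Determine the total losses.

1560 W

P_in = V·I·cosφ = 230×44.1×0.849 = 8611 W
P_out = 9.45×746 = 7050 W
Losses = P_in − P_out = 8611 − 7050 = 1561 W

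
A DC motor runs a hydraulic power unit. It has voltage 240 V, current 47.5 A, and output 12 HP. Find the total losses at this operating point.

P_in = V·I = 240×47.5 = 11400 W
P_out = 12×746 = 8952 W
Losses = P_in − P_out = 11400 − 8952 = 2448 W

2450 W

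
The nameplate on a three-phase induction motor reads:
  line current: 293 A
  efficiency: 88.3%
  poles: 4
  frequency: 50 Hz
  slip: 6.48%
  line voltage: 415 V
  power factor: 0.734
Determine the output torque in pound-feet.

685 lb·ft

P_in = √3·V·I·cosφ = 1.732 × 415 × 293 × 0.734 = 154582 W
P_out = η·P_in = 0.883 × 154582 = 136496 W
n_s = 120×50/4 = 1500 rpm; n = 1500×(1−0.0648) = 1403 rpm
ω = 2π×1403/60 = 146.9 rad/s
τ = P_out/ω = 136496/146.9 = 929.2 N·m
In lb·ft: 929.2/1.356 = 685 lb·ft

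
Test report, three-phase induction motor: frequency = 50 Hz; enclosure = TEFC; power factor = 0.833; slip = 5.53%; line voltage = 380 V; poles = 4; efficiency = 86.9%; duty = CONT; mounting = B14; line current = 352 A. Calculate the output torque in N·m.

P_in = √3·V·I·cosφ = 1.732 × 380 × 352 × 0.833 = 192983 W
P_out = η·P_in = 0.869 × 192983 = 167702 W
n_s = 120×50/4 = 1500 rpm; n = 1500×(1−0.0553) = 1417 rpm
ω = 2π×1417/60 = 148.4 rad/s
τ = P_out/ω = 167702/148.4 = 1130 N·m

1130 N·m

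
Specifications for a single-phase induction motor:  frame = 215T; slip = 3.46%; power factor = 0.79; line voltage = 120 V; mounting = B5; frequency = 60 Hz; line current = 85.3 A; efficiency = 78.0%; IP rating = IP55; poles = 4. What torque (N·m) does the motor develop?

34.7 N·m

P_in = V·I·cosφ = 120 × 85.3 × 0.79 = 8086 W
P_out = η·P_in = 0.78 × 8086 = 6307 W
n_s = 120×60/4 = 1800 rpm; n = 1800×(1−0.0346) = 1738 rpm
ω = 2π×1738/60 = 182 rad/s
τ = P_out/ω = 6307/182 = 34.7 N·m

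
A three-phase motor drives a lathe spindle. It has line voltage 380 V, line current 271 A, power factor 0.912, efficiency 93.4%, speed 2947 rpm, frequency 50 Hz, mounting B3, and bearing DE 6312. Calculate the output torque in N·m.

492 N·m

P_in = √3·V·I·cosφ = 1.732 × 380 × 271 × 0.912 = 162666 W
P_out = η·P_in = 0.934 × 162666 = 151930 W
n = 2947 rpm
ω = 2π×2947/60 = 308.6 rad/s
τ = P_out/ω = 151930/308.6 = 492 N·m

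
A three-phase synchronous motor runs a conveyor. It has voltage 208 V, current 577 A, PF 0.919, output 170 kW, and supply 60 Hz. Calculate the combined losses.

P_in = √3·V·I·cosφ = 1.732×208×577×0.919 = 191030 W
P_out = 170000 W
Losses = P_in − P_out = 191030 − 170000 = 21030 W

21000 W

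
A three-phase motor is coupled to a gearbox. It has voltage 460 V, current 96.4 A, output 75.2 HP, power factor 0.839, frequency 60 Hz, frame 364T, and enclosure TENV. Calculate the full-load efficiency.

P_out = 75.2 × 746 = 56099 W
P_in = √3·V_L·I_L·cosφ = 1.732 × 460 × 96.4 × 0.839 = 64438 W
η = P_out / P_in = 56099 / 64438 = 0.871 = 87.1%

87.1 %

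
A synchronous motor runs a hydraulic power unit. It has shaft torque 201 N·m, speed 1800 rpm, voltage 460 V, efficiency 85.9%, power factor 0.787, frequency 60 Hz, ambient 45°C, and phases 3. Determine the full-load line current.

70.3 A

ω = 2π×1800/60 = 188.5 rad/s; P_out = τω = 201 × 188.5 = 37889 W
P_in = P_out / η = 37889 / 0.859 = 44108 W
I_L = P_in / (√3·V_L·cosφ) = 44108 / (1.732 × 460 × 0.787) = 70.3 A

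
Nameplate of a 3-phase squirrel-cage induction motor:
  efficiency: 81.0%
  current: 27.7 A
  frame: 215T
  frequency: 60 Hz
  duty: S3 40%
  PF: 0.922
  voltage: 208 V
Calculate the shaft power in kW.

7.45 kW

P_in = √3·V·I·cosφ = 1.732 × 208 × 27.7 × 0.922 = 9201 W
P_out = η·P_in = 0.81 × 9201 = 7453 W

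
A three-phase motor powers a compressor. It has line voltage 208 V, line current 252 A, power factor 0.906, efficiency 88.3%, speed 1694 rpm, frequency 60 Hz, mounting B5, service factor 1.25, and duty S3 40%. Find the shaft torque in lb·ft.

P_in = √3·V·I·cosφ = 1.732 × 208 × 252 × 0.906 = 82251 W
P_out = η·P_in = 0.883 × 82251 = 72628 W
n = 1694 rpm
ω = 2π×1694/60 = 177.4 rad/s
τ = P_out/ω = 72628/177.4 = 409.4 N·m
In lb·ft: 409.4/1.356 = 302 lb·ft

302 lb·ft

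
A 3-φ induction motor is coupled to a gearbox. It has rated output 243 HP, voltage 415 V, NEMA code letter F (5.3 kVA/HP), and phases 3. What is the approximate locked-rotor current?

S_LR = 5.3 × 243 = 1287.9 kVA
I_LR = S_LR/(√3·V_L) = 1287900/(1.732×415) = 1790 A

1790 A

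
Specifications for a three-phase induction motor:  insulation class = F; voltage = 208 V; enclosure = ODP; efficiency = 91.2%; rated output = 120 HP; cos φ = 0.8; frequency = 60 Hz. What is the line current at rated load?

341 A

P_out = 120 × 746 = 89520 W
P_in = P_out / η = 89520 / 0.912 = 98158 W
I_L = P_in / (√3·V_L·cosφ) = 98158 / (1.732 × 208 × 0.8) = 341 A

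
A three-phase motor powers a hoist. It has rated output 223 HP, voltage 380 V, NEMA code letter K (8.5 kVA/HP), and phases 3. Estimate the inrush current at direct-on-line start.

S_LR = 8.5 × 223 = 1895.5 kVA
I_LR = S_LR/(√3·V_L) = 1895500/(1.732×380) = 2880 A

2880 A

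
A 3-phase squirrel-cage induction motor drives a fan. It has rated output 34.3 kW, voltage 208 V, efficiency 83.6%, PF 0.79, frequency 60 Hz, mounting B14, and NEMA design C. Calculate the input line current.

144 A

P_out = 34.3 kW = 34300 W
P_in = P_out / η = 34300 / 0.836 = 41029 W
I_L = P_in / (√3·V_L·cosφ) = 41029 / (1.732 × 208 × 0.79) = 144 A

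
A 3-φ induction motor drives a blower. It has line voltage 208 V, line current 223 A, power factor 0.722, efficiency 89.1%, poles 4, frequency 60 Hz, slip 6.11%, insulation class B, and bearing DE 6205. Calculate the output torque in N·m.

292 N·m

P_in = √3·V·I·cosφ = 1.732 × 208 × 223 × 0.722 = 58003 W
P_out = η·P_in = 0.891 × 58003 = 51681 W
n_s = 120×60/4 = 1800 rpm; n = 1800×(1−0.0611) = 1690 rpm
ω = 2π×1690/60 = 177 rad/s
τ = P_out/ω = 51681/177 = 292 N·m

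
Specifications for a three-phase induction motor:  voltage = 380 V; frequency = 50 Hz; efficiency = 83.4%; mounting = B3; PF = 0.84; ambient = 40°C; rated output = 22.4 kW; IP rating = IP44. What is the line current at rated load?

48.6 A

P_out = 22.4 kW = 22400 W
P_in = P_out / η = 22400 / 0.834 = 26859 W
I_L = P_in / (√3·V_L·cosφ) = 26859 / (1.732 × 380 × 0.84) = 48.6 A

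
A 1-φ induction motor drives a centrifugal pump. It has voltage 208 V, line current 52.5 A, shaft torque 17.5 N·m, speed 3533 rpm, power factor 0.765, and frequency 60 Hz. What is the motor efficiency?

ω = 2π × 3533/60 = 370 rad/s; P_out = τω = 17.5 × 370 = 6475 W
P_in = V·I·cosφ = 208 × 52.5 × 0.765 = 8354 W
η = P_out / P_in = 6475 / 8354 = 0.775 = 77.5%

77.5 %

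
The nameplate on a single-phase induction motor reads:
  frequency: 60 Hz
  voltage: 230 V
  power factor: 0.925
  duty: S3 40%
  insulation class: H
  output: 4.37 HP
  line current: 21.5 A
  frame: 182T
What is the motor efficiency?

71.3 %

P_out = 4.37 × 746 = 3260 W
P_in = V·I·cosφ = 230 × 21.5 × 0.925 = 4574 W
η = P_out / P_in = 3260 / 4574 = 0.713 = 71.3%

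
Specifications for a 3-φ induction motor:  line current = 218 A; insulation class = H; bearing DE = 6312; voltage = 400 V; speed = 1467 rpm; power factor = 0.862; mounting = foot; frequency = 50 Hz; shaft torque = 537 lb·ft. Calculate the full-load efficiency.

85.9 %

τ = 537 lb·ft × 1.356 = 728.2 N·m
ω = 2π × 1467/60 = 153.6 rad/s; P_out = τω = 728.2 × 153.6 = 111852 W
P_in = √3·V_L·I_L·cosφ = 1.732 × 400 × 218 × 0.862 = 130188 W
η = P_out / P_in = 111852 / 130188 = 0.859 = 85.9%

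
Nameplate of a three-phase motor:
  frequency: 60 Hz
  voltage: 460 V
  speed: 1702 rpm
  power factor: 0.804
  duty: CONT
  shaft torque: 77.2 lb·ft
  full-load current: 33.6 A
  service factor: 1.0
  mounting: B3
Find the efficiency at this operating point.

86.7 %

τ = 77.2 lb·ft × 1.356 = 104.7 N·m
ω = 2π × 1702/60 = 178.2 rad/s; P_out = τω = 104.7 × 178.2 = 18658 W
P_in = √3·V_L·I_L·cosφ = 1.732 × 460 × 33.6 × 0.804 = 21523 W
η = P_out / P_in = 18658 / 21523 = 0.867 = 86.7%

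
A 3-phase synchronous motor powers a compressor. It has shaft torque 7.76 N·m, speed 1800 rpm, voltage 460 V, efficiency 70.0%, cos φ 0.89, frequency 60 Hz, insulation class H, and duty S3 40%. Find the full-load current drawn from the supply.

2.95 A

ω = 2π×1800/60 = 188.5 rad/s; P_out = τω = 7.76 × 188.5 = 1463 W
P_in = P_out / η = 1463 / 0.700 = 2090 W
I_L = P_in / (√3·V_L·cosφ) = 2090 / (1.732 × 460 × 0.89) = 2.95 A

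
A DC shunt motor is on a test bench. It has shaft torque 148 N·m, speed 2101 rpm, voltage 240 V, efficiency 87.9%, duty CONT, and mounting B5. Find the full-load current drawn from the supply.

154 A

ω = 2π×2101/60 = 220 rad/s; P_out = τω = 148 × 220 = 32560 W
P_in = P_out / η = 32560 / 0.879 = 37042 W
I = P_in / V = 37042 / 240 = 154 A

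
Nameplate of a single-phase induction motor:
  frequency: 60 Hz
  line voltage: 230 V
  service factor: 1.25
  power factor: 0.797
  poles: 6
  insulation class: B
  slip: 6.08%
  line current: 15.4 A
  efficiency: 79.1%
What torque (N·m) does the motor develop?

P_in = V·I·cosφ = 230 × 15.4 × 0.797 = 2823 W
P_out = η·P_in = 0.791 × 2823 = 2233 W
n_s = 120×60/6 = 1200 rpm; n = 1200×(1−0.0608) = 1127 rpm
ω = 2π×1127/60 = 118 rad/s
τ = P_out/ω = 2233/118 = 18.9 N·m

18.9 N·m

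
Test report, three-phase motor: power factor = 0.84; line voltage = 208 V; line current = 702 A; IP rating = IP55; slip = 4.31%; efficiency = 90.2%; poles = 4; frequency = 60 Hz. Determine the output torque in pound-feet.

784 lb·ft

P_in = √3·V·I·cosφ = 1.732 × 208 × 702 × 0.84 = 212436 W
P_out = η·P_in = 0.902 × 212436 = 191617 W
n_s = 120×60/4 = 1800 rpm; n = 1800×(1−0.0431) = 1722 rpm
ω = 2π×1722/60 = 180.3 rad/s
τ = P_out/ω = 191617/180.3 = 1063 N·m
In lb·ft: 1063/1.356 = 784 lb·ft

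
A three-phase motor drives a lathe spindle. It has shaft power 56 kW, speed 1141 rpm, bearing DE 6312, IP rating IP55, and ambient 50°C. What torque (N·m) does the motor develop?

ω = 2π × 1141/60 = 119.5 rad/s
τ = P/ω = 56000/119.5 = 469 N·m

469 N·m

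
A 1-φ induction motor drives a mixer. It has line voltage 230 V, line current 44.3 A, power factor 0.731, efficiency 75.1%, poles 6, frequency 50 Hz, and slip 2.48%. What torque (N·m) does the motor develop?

54.8 N·m

P_in = V·I·cosφ = 230 × 44.3 × 0.731 = 7448 W
P_out = η·P_in = 0.751 × 7448 = 5593 W
n_s = 120×50/6 = 1000 rpm; n = 1000×(1−0.0248) = 975 rpm
ω = 2π×975/60 = 102.1 rad/s
τ = P_out/ω = 5593/102.1 = 54.8 N·m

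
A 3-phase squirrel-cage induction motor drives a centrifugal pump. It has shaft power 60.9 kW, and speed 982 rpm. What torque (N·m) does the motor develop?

ω = 2π × 982/60 = 102.8 rad/s
τ = P/ω = 60900/102.8 = 592 N·m

592 N·m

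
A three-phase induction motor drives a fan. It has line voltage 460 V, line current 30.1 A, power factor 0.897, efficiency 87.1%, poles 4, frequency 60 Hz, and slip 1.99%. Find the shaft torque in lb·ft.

74.8 lb·ft

P_in = √3·V·I·cosφ = 1.732 × 460 × 30.1 × 0.897 = 21511 W
P_out = η·P_in = 0.871 × 21511 = 18736 W
n_s = 120×60/4 = 1800 rpm; n = 1800×(1−0.0199) = 1764 rpm
ω = 2π×1764/60 = 184.7 rad/s
τ = P_out/ω = 18736/184.7 = 101.4 N·m
In lb·ft: 101.4/1.356 = 74.8 lb·ft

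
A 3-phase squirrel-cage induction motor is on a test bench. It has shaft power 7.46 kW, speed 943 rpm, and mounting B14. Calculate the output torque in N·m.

ω = 2π × 943/60 = 98.75 rad/s
τ = P/ω = 7460/98.75 = 75.5 N·m

75.5 N·m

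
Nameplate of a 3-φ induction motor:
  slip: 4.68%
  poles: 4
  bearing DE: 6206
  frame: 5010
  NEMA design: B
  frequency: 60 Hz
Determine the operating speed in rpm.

1716 rpm

n_s = 120f/p = 120×60/4 = 1800 rpm
n = n_s(1 − s) = 1800 × (1 − 0.0468) = 1716 rpm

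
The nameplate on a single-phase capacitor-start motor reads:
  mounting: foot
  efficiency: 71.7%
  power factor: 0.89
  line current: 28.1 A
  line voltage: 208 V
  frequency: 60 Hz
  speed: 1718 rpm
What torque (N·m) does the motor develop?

P_in = V·I·cosφ = 208 × 28.1 × 0.89 = 5202 W
P_out = η·P_in = 0.717 × 5202 = 3730 W
n = 1718 rpm
ω = 2π×1718/60 = 179.9 rad/s
τ = P_out/ω = 3730/179.9 = 20.7 N·m

20.7 N·m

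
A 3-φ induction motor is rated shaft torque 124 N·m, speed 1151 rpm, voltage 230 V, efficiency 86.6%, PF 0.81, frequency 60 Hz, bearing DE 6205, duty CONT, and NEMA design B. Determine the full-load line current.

53.5 A

ω = 2π×1151/60 = 120.5 rad/s; P_out = τω = 124 × 120.5 = 14942 W
P_in = P_out / η = 14942 / 0.866 = 17254 W
I_L = P_in / (√3·V_L·cosφ) = 17254 / (1.732 × 230 × 0.81) = 53.5 A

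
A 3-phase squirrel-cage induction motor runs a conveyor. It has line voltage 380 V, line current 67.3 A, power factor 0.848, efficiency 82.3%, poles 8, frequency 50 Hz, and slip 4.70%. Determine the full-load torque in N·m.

P_in = √3·V·I·cosφ = 1.732 × 380 × 67.3 × 0.848 = 37561 W
P_out = η·P_in = 0.823 × 37561 = 30913 W
n_s = 120×50/8 = 750 rpm; n = 750×(1−0.047) = 715 rpm
ω = 2π×715/60 = 74.87 rad/s
τ = P_out/ω = 30913/74.87 = 413 N·m

413 N·m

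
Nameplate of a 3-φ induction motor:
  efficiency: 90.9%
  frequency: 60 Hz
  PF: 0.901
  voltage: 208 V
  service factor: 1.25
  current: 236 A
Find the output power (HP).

P_in = √3·V·I·cosφ = 1.732 × 208 × 236 × 0.901 = 76603 W
P_out = η·P_in = 0.909 × 76603 = 69632 W
= 69632/746 = 93.3 HP

93.3 HP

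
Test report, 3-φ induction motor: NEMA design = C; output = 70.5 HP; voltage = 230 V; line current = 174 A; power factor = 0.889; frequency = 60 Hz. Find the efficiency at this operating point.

85.3 %

P_out = 70.5 × 746 = 52593 W
P_in = √3·V_L·I_L·cosφ = 1.732 × 230 × 174 × 0.889 = 61621 W
η = P_out / P_in = 52593 / 61621 = 0.853 = 85.3%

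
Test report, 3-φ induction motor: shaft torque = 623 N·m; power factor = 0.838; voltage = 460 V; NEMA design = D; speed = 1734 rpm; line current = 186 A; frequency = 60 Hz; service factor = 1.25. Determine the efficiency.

91.1 %

ω = 2π × 1734/60 = 181.6 rad/s; P_out = τω = 623 × 181.6 = 113137 W
P_in = √3·V_L·I_L·cosφ = 1.732 × 460 × 186 × 0.838 = 124183 W
η = P_out / P_in = 113137 / 124183 = 0.911 = 91.1%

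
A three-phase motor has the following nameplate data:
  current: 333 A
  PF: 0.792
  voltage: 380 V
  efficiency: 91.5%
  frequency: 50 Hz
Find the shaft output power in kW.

159 kW

P_in = √3·V·I·cosφ = 1.732 × 380 × 333 × 0.792 = 173580 W
P_out = η·P_in = 0.915 × 173580 = 158826 W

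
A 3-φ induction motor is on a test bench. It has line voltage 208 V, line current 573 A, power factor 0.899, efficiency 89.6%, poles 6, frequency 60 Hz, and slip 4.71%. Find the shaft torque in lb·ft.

P_in = √3·V·I·cosφ = 1.732 × 208 × 573 × 0.899 = 185578 W
P_out = η·P_in = 0.896 × 185578 = 166278 W
n_s = 120×60/6 = 1200 rpm; n = 1200×(1−0.0471) = 1143 rpm
ω = 2π×1143/60 = 119.7 rad/s
τ = P_out/ω = 166278/119.7 = 1389 N·m
In lb·ft: 1389/1.356 = 1020 lb·ft

1020 lb·ft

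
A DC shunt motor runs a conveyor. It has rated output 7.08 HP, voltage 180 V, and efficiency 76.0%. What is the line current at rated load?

P_out = 7.08 × 746 = 5282 W
P_in = P_out / η = 5282 / 0.760 = 6950 W
I = P_in / V = 6950 / 180 = 38.6 A

38.6 A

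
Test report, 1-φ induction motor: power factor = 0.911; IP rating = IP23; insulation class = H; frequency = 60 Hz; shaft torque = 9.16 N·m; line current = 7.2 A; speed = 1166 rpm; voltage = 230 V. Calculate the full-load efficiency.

74.1 %

ω = 2π × 1166/60 = 122.1 rad/s; P_out = τω = 9.16 × 122.1 = 1118 W
P_in = V·I·cosφ = 230 × 7.2 × 0.911 = 1509 W
η = P_out / P_in = 1118 / 1509 = 0.741 = 74.1%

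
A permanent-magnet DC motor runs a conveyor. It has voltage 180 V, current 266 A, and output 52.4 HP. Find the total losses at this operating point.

8790 W

P_in = V·I = 180×266 = 47880 W
P_out = 52.4×746 = 39090 W
Losses = P_in − P_out = 47880 − 39090 = 8790 W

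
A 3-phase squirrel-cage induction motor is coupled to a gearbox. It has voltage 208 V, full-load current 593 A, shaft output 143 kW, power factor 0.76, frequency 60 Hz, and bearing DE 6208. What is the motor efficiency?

88.1 %

P_out = 143 kW = 143000 W
P_in = √3·V_L·I_L·cosφ = 1.732 × 208 × 593 × 0.76 = 162360 W
η = P_out / P_in = 143000 / 162360 = 0.881 = 88.1%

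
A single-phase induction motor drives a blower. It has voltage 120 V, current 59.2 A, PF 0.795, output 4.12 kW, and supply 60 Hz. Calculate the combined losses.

P_in = V·I·cosφ = 120×59.2×0.795 = 5648 W
P_out = 4120 W
Losses = P_in − P_out = 5648 − 4120 = 1528 W

1530 W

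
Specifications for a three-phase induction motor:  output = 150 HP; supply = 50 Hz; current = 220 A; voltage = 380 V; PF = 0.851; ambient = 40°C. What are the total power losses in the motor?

11.3 kW

P_in = √3·V·I·cosφ = 1.732×380×220×0.851 = 123221 W
P_out = 150×746 = 111900 W
Losses = P_in − P_out = 123221 − 111900 = 11321 W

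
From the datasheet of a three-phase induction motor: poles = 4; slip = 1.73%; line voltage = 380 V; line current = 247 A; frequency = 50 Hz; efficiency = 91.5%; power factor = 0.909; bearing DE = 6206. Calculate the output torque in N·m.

876 N·m

P_in = √3·V·I·cosφ = 1.732 × 380 × 247 × 0.909 = 147772 W
P_out = η·P_in = 0.915 × 147772 = 135211 W
n_s = 120×50/4 = 1500 rpm; n = 1500×(1−0.0173) = 1474 rpm
ω = 2π×1474/60 = 154.4 rad/s
τ = P_out/ω = 135211/154.4 = 876 N·m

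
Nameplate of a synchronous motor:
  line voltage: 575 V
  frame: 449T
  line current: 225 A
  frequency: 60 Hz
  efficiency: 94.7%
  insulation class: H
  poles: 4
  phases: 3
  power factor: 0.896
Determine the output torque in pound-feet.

P_in = √3·V·I·cosφ = 1.732 × 575 × 225 × 0.896 = 200773 W
P_out = η·P_in = 0.947 × 200773 = 190132 W
n = n_s = 120×60/4 = 1800 rpm (synchronous)
ω = 2π×1800/60 = 188.5 rad/s
τ = P_out/ω = 190132/188.5 = 1009 N·m
In lb·ft: 1009/1.356 = 744 lb·ft

744 lb·ft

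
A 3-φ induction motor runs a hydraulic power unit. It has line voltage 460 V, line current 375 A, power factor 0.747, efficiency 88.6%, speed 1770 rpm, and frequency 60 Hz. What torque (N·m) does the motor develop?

1070 N·m

P_in = √3·V·I·cosφ = 1.732 × 460 × 375 × 0.747 = 223181 W
P_out = η·P_in = 0.886 × 223181 = 197738 W
n = 1770 rpm
ω = 2π×1770/60 = 185.4 rad/s
τ = P_out/ω = 197738/185.4 = 1070 N·m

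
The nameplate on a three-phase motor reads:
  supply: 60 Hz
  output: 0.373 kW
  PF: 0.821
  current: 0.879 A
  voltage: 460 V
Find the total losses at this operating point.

P_in = √3·V·I·cosφ = 1.732×460×0.879×0.821 = 575 W
P_out = 373 W
Losses = P_in − P_out = 575 − 373 = 202 W

202 W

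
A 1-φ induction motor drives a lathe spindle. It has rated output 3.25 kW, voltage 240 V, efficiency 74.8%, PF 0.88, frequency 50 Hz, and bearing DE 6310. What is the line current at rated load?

P_out = 3.25 kW = 3250 W
P_in = P_out / η = 3250 / 0.748 = 4345 W
I = P_in / (V·cosφ) = 4345 / (240 × 0.88) = 20.6 A

20.6 A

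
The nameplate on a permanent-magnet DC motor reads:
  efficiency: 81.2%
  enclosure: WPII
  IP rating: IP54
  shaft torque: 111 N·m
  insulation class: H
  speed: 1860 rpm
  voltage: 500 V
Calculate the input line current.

ω = 2π×1860/60 = 194.8 rad/s; P_out = τω = 111 × 194.8 = 21623 W
P_in = P_out / η = 21623 / 0.812 = 26629 W
I = P_in / V = 26629 / 500 = 53.3 A

53.3 A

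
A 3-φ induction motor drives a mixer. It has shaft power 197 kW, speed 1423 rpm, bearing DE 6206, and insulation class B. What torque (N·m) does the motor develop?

1320 N·m

ω = 2π × 1423/60 = 149 rad/s
τ = P/ω = 197000/149 = 1320 N·m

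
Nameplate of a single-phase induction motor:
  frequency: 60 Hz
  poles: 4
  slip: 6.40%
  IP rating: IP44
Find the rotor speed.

n_s = 120f/p = 120×60/4 = 1800 rpm
n = n_s(1 − s) = 1800 × (1 − 0.064) = 1685 rpm

1685 rpm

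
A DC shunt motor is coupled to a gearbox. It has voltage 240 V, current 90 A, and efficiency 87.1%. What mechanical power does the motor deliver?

P_in = V·I = 240 × 90 = 21600 W
P_out = η·P_in = 0.871 × 21600 = 18814 W

18.8 kW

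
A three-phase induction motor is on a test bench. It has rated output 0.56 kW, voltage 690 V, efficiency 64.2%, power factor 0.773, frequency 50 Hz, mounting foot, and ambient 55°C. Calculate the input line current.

0.944 A

P_out = 0.56 kW = 560 W
P_in = P_out / η = 560 / 0.642 = 872 W
I_L = P_in / (√3·V_L·cosφ) = 872 / (1.732 × 690 × 0.773) = 0.944 A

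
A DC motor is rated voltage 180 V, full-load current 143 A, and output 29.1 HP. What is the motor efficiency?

84.3 %

P_out = 29.1 × 746 = 21709 W
P_in = V·I = 180 × 143 = 25740 W
η = P_out / P_in = 21709 / 25740 = 0.843 = 84.3%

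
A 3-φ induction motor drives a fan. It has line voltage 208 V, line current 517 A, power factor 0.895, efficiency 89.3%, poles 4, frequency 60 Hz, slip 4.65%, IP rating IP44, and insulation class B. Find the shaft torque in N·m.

P_in = √3·V·I·cosφ = 1.732 × 208 × 517 × 0.895 = 166696 W
P_out = η·P_in = 0.893 × 166696 = 148860 W
n_s = 120×60/4 = 1800 rpm; n = 1800×(1−0.0465) = 1716 rpm
ω = 2π×1716/60 = 179.7 rad/s
τ = P_out/ω = 148860/179.7 = 828 N·m

828 N·m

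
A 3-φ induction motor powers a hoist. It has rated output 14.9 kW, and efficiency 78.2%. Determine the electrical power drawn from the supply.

19.1 kW

P_out = 14900 W
P_in = P_out/η = 14900/0.782 = 19054 W = 19.1 kW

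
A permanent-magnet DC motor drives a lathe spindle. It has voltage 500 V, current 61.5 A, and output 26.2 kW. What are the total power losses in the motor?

4550 W

P_in = V·I = 500×61.5 = 30750 W
P_out = 26200 W
Losses = P_in − P_out = 30750 − 26200 = 4550 W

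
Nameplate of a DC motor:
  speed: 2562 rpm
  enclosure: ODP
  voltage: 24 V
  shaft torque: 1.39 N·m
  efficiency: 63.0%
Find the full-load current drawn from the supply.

ω = 2π×2562/60 = 268.3 rad/s; P_out = τω = 1.39 × 268.3 = 373 W
P_in = P_out / η = 373 / 0.630 = 592 W
I = P_in / V = 592 / 24 = 24.7 A

24.7 A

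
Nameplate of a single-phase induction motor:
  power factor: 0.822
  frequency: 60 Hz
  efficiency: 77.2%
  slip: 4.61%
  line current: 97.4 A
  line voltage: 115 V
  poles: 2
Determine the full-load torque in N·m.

19.8 N·m

P_in = V·I·cosφ = 115 × 97.4 × 0.822 = 9207 W
P_out = η·P_in = 0.772 × 9207 = 7108 W
n_s = 120×60/2 = 3600 rpm; n = 3600×(1−0.0461) = 3434 rpm
ω = 2π×3434/60 = 359.6 rad/s
τ = P_out/ω = 7108/359.6 = 19.8 N·m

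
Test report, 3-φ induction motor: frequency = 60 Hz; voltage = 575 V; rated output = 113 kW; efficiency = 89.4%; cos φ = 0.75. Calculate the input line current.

169 A

P_out = 113 kW = 113000 W
P_in = P_out / η = 113000 / 0.894 = 126398 W
I_L = P_in / (√3·V_L·cosφ) = 126398 / (1.732 × 575 × 0.75) = 169 A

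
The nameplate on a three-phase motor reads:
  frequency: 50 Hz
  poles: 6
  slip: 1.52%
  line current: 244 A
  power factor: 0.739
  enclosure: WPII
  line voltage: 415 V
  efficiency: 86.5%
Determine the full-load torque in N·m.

1090 N·m

P_in = √3·V·I·cosφ = 1.732 × 415 × 244 × 0.739 = 129608 W
P_out = η·P_in = 0.865 × 129608 = 112111 W
n_s = 120×50/6 = 1000 rpm; n = 1000×(1−0.0152) = 985 rpm
ω = 2π×985/60 = 103.1 rad/s
τ = P_out/ω = 112111/103.1 = 1090 N·m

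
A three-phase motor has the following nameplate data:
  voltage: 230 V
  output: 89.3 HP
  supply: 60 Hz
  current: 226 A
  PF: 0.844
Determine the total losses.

P_in = √3·V·I·cosφ = 1.732×230×226×0.844 = 75985 W
P_out = 89.3×746 = 66618 W
Losses = P_in − P_out = 75985 − 66618 = 9367 W

9.37 kW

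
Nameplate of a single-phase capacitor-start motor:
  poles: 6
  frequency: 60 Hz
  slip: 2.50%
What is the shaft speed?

1170 rpm

n_s = 120f/p = 120×60/6 = 1200 rpm
n = n_s(1 − s) = 1200 × (1 − 0.025) = 1170 rpm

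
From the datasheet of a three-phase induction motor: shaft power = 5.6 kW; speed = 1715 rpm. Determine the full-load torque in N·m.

ω = 2π × 1715/60 = 179.6 rad/s
τ = P/ω = 5600/179.6 = 31.2 N·m

31.2 N·m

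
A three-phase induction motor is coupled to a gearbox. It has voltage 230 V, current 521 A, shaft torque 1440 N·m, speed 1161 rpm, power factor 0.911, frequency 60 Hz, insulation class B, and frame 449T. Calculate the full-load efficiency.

92.6 %

ω = 2π × 1161/60 = 121.6 rad/s; P_out = τω = 1440 × 121.6 = 175104 W
P_in = √3·V_L·I_L·cosφ = 1.732 × 230 × 521 × 0.911 = 189074 W
η = P_out / P_in = 175104 / 189074 = 0.926 = 92.6%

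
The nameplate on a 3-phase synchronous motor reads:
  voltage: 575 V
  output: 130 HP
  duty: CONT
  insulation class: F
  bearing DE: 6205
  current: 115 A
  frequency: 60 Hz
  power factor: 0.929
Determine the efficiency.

91.1 %

P_out = 130 × 746 = 96980 W
P_in = √3·V_L·I_L·cosφ = 1.732 × 575 × 115 × 0.929 = 106397 W
η = P_out / P_in = 96980 / 106397 = 0.911 = 91.1%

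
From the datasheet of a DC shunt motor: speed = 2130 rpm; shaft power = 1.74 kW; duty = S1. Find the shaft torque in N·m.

7.8 N·m

ω = 2π × 2130/60 = 223.1 rad/s
τ = P/ω = 1740/223.1 = 7.8 N·m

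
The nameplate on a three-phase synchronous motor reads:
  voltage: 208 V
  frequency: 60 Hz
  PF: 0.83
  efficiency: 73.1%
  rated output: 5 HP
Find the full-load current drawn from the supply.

P_out = 5 × 746 = 3730 W
P_in = P_out / η = 3730 / 0.731 = 5103 W
I_L = P_in / (√3·V_L·cosφ) = 5103 / (1.732 × 208 × 0.83) = 17.1 A

17.1 A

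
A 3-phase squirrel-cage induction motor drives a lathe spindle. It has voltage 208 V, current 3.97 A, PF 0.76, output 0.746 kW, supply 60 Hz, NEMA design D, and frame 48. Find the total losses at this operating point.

341 W

P_in = √3·V·I·cosφ = 1.732×208×3.97×0.76 = 1087 W
P_out = 746 W
Losses = P_in − P_out = 1087 − 746 = 341 W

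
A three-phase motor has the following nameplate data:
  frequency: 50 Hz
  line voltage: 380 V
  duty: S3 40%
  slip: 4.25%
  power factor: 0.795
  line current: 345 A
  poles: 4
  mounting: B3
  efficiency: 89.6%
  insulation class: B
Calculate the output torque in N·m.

P_in = √3·V·I·cosφ = 1.732 × 380 × 345 × 0.795 = 180517 W
P_out = η·P_in = 0.896 × 180517 = 161743 W
n_s = 120×50/4 = 1500 rpm; n = 1500×(1−0.0425) = 1436 rpm
ω = 2π×1436/60 = 150.4 rad/s
τ = P_out/ω = 161743/150.4 = 1080 N·m

1080 N·m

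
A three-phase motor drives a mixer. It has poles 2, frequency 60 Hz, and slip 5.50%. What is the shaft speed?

n_s = 120f/p = 120×60/2 = 3600 rpm
n = n_s(1 − s) = 3600 × (1 − 0.055) = 3402 rpm

3402 rpm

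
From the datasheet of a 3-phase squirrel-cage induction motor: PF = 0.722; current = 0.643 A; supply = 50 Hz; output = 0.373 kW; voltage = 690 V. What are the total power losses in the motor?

P_in = √3·V·I·cosφ = 1.732×690×0.643×0.722 = 555 W
P_out = 373 W
Losses = P_in − P_out = 555 − 373 = 182 W

182 W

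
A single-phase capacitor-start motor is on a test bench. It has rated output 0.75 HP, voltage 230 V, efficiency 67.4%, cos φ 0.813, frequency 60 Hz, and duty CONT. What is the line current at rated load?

4.44 A

P_out = 0.75 × 746 = 560 W
P_in = P_out / η = 560 / 0.674 = 831 W
I = P_in / (V·cosφ) = 831 / (230 × 0.813) = 4.44 A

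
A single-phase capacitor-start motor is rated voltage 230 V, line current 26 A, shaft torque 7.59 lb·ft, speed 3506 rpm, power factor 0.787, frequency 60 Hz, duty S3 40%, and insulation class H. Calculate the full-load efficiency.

τ = 7.59 lb·ft × 1.356 = 10.29 N·m
ω = 2π × 3506/60 = 367.1 rad/s; P_out = τω = 10.29 × 367.1 = 3777 W
P_in = V·I·cosφ = 230 × 26 × 0.787 = 4706 W
η = P_out / P_in = 3777 / 4706 = 0.803 = 80.3%

80.3 %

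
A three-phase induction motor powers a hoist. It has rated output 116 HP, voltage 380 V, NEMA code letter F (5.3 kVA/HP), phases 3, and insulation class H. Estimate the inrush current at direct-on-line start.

S_LR = 5.3 × 116 = 614.8 kVA
I_LR = S_LR/(√3·V_L) = 614800/(1.732×380) = 934 A

934 A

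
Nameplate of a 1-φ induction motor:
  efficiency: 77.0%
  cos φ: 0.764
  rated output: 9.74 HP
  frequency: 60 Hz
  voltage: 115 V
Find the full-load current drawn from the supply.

107 A

P_out = 9.74 × 746 = 7266 W
P_in = P_out / η = 7266 / 0.770 = 9436 W
I = P_in / (V·cosφ) = 9436 / (115 × 0.764) = 107 A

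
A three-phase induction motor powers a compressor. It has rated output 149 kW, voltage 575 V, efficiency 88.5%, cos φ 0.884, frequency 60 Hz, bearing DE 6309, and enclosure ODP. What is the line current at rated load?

P_out = 149 kW = 149000 W
P_in = P_out / η = 149000 / 0.885 = 168362 W
I_L = P_in / (√3·V_L·cosφ) = 168362 / (1.732 × 575 × 0.884) = 191 A

191 A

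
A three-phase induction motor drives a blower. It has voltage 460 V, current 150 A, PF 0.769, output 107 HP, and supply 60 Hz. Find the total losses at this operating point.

12100 W

P_in = √3·V·I·cosφ = 1.732×460×150×0.769 = 91902 W
P_out = 107×746 = 79822 W
Losses = P_in − P_out = 91902 − 79822 = 12080 W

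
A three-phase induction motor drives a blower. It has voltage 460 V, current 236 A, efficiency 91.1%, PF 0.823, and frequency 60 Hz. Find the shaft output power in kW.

P_in = √3·V·I·cosφ = 1.732 × 460 × 236 × 0.823 = 154745 W
P_out = η·P_in = 0.911 × 154745 = 140973 W

141 kW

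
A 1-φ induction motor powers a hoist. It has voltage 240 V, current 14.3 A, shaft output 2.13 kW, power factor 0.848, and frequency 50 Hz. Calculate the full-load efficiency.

P_out = 2.13 kW = 2130 W
P_in = V·I·cosφ = 240 × 14.3 × 0.848 = 2910 W
η = P_out / P_in = 2130 / 2910 = 0.732 = 73.2%

73.2 %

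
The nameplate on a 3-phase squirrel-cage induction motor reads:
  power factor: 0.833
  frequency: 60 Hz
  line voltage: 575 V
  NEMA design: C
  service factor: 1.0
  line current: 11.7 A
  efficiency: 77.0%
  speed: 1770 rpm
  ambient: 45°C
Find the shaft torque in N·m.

40.3 N·m

P_in = √3·V·I·cosφ = 1.732 × 575 × 11.7 × 0.833 = 9706 W
P_out = η·P_in = 0.77 × 9706 = 7474 W
n = 1770 rpm
ω = 2π×1770/60 = 185.4 rad/s
τ = P_out/ω = 7474/185.4 = 40.3 N·m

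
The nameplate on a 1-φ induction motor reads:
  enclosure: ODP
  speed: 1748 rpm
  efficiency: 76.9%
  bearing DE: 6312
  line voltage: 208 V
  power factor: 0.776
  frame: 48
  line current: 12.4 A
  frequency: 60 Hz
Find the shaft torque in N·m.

P_in = V·I·cosφ = 208 × 12.4 × 0.776 = 2001 W
P_out = η·P_in = 0.769 × 2001 = 1539 W
n = 1748 rpm
ω = 2π×1748/60 = 183.1 rad/s
τ = P_out/ω = 1539/183.1 = 8.41 N·m

8.41 N·m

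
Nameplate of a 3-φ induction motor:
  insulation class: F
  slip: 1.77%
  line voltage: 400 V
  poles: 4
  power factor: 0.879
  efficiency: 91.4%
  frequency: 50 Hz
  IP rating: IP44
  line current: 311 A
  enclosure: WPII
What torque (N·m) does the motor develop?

1120 N·m

P_in = √3·V·I·cosφ = 1.732 × 400 × 311 × 0.879 = 189390 W
P_out = η·P_in = 0.914 × 189390 = 173102 W
n_s = 120×50/4 = 1500 rpm; n = 1500×(1−0.0177) = 1473 rpm
ω = 2π×1473/60 = 154.3 rad/s
τ = P_out/ω = 173102/154.3 = 1120 N·m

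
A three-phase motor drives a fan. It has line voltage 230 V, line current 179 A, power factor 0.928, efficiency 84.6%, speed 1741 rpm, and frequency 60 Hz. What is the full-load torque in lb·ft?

P_in = √3·V·I·cosφ = 1.732 × 230 × 179 × 0.928 = 66172 W
P_out = η·P_in = 0.846 × 66172 = 55982 W
n = 1741 rpm
ω = 2π×1741/60 = 182.3 rad/s
τ = P_out/ω = 55982/182.3 = 307.1 N·m
In lb·ft: 307.1/1.356 = 226 lb·ft

226 lb·ft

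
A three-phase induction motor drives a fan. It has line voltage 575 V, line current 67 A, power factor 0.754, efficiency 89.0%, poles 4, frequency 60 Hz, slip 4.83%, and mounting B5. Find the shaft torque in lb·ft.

184 lb·ft

P_in = √3·V·I·cosφ = 1.732 × 575 × 67 × 0.754 = 50311 W
P_out = η·P_in = 0.89 × 50311 = 44777 W
n_s = 120×60/4 = 1800 rpm; n = 1800×(1−0.0483) = 1713 rpm
ω = 2π×1713/60 = 179.4 rad/s
τ = P_out/ω = 44777/179.4 = 249.6 N·m
In lb·ft: 249.6/1.356 = 184 lb·ft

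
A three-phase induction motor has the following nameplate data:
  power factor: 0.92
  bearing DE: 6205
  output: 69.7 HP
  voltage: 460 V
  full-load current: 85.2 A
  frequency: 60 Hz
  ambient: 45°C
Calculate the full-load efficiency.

83.3 %

P_out = 69.7 × 746 = 51996 W
P_in = √3·V_L·I_L·cosφ = 1.732 × 460 × 85.2 × 0.92 = 62450 W
η = P_out / P_in = 51996 / 62450 = 0.833 = 83.3%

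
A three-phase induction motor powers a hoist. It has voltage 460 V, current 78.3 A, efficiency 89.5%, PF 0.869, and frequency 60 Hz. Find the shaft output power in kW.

48.5 kW

P_in = √3·V·I·cosφ = 1.732 × 460 × 78.3 × 0.869 = 54211 W
P_out = η·P_in = 0.895 × 54211 = 48519 W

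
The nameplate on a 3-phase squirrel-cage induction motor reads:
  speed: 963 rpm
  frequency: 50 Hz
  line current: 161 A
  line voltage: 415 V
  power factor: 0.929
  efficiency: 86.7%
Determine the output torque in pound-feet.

682 lb·ft

P_in = √3·V·I·cosφ = 1.732 × 415 × 161 × 0.929 = 107507 W
P_out = η·P_in = 0.867 × 107507 = 93209 W
n = 963 rpm
ω = 2π×963/60 = 100.8 rad/s
τ = P_out/ω = 93209/100.8 = 924.7 N·m
In lb·ft: 924.7/1.356 = 682 lb·ft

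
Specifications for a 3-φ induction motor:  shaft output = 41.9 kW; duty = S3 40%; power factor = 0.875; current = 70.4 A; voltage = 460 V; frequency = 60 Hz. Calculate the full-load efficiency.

P_out = 41.9 kW = 41900 W
P_in = √3·V_L·I_L·cosφ = 1.732 × 460 × 70.4 × 0.875 = 49078 W
η = P_out / P_in = 41900 / 49078 = 0.854 = 85.4%

85.4 %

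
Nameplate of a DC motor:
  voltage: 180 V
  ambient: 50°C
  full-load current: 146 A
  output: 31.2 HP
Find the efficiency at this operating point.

P_out = 31.2 × 746 = 23275 W
P_in = V·I = 180 × 146 = 26280 W
η = P_out / P_in = 23275 / 26280 = 0.886 = 88.6%

88.6 %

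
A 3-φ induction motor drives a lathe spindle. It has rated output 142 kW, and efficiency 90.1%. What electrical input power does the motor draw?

158 kW

P_out = 142000 W
P_in = P_out/η = 142000/0.901 = 157603 W = 158 kW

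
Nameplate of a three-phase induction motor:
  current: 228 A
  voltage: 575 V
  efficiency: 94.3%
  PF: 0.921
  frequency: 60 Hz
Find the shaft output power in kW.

P_in = √3·V·I·cosφ = 1.732 × 575 × 228 × 0.921 = 209127 W
P_out = η·P_in = 0.943 × 209127 = 197207 W

197 kW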